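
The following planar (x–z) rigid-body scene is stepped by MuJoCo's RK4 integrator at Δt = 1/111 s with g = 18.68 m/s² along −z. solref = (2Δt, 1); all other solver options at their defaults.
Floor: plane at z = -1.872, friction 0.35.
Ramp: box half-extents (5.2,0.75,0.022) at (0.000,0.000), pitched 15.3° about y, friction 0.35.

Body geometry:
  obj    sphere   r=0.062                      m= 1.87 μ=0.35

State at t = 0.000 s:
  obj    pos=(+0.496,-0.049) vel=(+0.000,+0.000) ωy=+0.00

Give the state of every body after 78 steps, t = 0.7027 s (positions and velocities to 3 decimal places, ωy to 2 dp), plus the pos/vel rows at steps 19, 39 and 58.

State at t = 0.7027 s:
  obj    pos=(+1.335,-0.278) vel=(+2.386,-0.653) ωy=+39.89

Key-timestep trajectory:
   step    t(s)  obj.x    obj.z    obj.vx   obj.vz 
     19  0.1712   +0.546  -0.062  +0.582  -0.159
     39  0.3514   +0.706  -0.106  +1.193  -0.326
     58  0.5225   +0.960  -0.176  +1.774  -0.485


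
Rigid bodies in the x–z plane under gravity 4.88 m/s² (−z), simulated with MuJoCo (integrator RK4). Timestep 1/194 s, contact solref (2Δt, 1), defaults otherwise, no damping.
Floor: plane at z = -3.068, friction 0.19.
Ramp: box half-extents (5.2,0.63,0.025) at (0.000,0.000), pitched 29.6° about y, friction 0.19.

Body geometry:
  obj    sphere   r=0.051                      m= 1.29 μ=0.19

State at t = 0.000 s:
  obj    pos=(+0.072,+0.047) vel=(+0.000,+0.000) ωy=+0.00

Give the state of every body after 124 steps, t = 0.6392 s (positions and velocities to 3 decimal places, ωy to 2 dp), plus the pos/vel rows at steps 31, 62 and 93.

State at t = 0.6392 s:
  obj    pos=(+0.378,-0.127) vel=(+0.957,-0.544) ωy=+21.57

Key-timestep trajectory:
   step    t(s)  obj.x    obj.z    obj.vx   obj.vz 
     31  0.1598   +0.091  +0.036  +0.239  -0.136
     62  0.3196   +0.148  +0.003  +0.479  -0.272
     93  0.4794   +0.244  -0.051  +0.718  -0.408


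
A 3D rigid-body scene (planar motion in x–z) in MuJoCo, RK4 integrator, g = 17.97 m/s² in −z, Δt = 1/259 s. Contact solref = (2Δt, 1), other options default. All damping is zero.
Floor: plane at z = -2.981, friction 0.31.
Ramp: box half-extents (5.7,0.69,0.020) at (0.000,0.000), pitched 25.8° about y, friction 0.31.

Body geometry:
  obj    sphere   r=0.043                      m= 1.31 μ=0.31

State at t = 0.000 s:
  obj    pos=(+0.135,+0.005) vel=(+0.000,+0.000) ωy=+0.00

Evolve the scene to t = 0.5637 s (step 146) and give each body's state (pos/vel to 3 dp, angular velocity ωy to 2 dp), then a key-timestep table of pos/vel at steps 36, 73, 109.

State at t = 0.5637 s:
  obj    pos=(+0.934,-0.382) vel=(+2.835,-1.371) ωy=+73.22

Key-timestep trajectory:
   step    t(s)  obj.x    obj.z    obj.vx   obj.vz 
     36  0.1390   +0.184  -0.019  +0.699  -0.338
     73  0.2819   +0.335  -0.092  +1.418  -0.685
    109  0.4208   +0.580  -0.211  +2.117  -1.023


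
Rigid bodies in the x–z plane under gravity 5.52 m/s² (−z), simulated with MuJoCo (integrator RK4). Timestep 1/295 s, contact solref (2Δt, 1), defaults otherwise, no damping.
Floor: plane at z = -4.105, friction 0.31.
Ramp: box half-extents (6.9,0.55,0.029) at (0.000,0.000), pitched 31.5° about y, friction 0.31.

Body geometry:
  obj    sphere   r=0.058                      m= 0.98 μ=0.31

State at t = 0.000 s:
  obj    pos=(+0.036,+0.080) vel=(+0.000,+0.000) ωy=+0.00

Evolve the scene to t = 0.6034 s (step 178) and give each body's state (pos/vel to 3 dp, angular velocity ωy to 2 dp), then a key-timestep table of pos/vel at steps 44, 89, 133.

State at t = 0.6034 s:
  obj    pos=(+0.356,-0.116) vel=(+1.060,-0.650) ωy=+21.43

Key-timestep trajectory:
   step    t(s)  obj.x    obj.z    obj.vx   obj.vz 
     44  0.1492   +0.056  +0.068  +0.262  -0.161
     89  0.3017   +0.116  +0.031  +0.530  -0.325
    133  0.4508   +0.215  -0.029  +0.792  -0.485


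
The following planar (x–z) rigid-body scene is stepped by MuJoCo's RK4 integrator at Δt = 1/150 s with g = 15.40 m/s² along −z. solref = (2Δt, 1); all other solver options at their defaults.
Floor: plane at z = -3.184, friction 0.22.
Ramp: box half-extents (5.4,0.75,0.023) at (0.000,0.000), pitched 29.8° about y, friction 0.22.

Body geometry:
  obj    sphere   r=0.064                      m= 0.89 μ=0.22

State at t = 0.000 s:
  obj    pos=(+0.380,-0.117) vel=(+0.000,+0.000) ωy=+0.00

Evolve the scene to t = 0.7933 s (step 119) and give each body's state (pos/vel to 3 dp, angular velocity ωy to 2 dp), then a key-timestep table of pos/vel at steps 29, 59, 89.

State at t = 0.7933 s:
  obj    pos=(+1.873,-0.972) vel=(+3.764,-2.156) ωy=+67.73

Key-timestep trajectory:
   step    t(s)  obj.x    obj.z    obj.vx   obj.vz 
     29  0.1933   +0.469  -0.168  +0.918  -0.525
     59  0.3933   +0.747  -0.328  +1.866  -1.069
     89  0.5933   +1.215  -0.596  +2.815  -1.612


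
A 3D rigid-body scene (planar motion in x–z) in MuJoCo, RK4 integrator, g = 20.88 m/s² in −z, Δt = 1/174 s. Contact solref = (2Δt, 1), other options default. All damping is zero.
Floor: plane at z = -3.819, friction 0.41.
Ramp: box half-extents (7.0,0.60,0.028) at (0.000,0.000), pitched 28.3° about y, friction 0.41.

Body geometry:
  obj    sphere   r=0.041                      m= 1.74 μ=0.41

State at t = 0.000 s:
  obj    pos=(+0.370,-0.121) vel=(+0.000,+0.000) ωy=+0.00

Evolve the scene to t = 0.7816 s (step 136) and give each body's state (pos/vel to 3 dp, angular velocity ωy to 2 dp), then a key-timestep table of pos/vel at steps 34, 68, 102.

State at t = 0.7816 s:
  obj    pos=(+2.272,-1.145) vel=(+4.866,-2.620) ωy=+134.78

Key-timestep trajectory:
   step    t(s)  obj.x    obj.z    obj.vx   obj.vz 
     34  0.1954   +0.489  -0.185  +1.217  -0.655
     68  0.3908   +0.846  -0.377  +2.433  -1.310
    102  0.5862   +1.440  -0.697  +3.649  -1.965


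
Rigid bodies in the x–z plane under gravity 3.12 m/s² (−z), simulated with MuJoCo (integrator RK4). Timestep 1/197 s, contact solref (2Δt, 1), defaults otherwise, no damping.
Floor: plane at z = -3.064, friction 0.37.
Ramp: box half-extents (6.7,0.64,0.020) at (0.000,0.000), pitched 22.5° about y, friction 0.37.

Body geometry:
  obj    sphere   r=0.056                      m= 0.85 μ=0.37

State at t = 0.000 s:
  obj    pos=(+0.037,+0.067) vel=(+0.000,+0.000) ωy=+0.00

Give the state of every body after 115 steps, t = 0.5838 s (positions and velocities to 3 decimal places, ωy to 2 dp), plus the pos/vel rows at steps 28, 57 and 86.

State at t = 0.5838 s:
  obj    pos=(+0.171,+0.011) vel=(+0.460,-0.191) ωy=+8.89

Key-timestep trajectory:
   step    t(s)  obj.x    obj.z    obj.vx   obj.vz 
     28  0.1421   +0.045  +0.064  +0.112  -0.046
     57  0.2893   +0.070  +0.053  +0.228  -0.094
     86  0.4365   +0.112  +0.036  +0.344  -0.142


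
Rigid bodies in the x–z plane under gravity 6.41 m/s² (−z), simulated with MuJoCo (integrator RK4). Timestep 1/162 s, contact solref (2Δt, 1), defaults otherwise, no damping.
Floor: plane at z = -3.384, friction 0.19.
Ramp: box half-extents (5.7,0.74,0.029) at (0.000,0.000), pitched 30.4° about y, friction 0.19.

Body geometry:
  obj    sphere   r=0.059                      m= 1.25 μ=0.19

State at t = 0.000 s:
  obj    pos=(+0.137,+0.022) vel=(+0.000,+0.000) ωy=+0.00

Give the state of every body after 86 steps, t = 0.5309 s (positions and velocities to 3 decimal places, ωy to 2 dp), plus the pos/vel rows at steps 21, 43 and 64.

State at t = 0.5309 s:
  obj    pos=(+0.419,-0.144) vel=(+1.061,-0.623) ωy=+20.83

Key-timestep trajectory:
   step    t(s)  obj.x    obj.z    obj.vx   obj.vz 
     21  0.1296   +0.154  +0.012  +0.259  -0.152
     43  0.2654   +0.207  -0.020  +0.531  -0.311
     64  0.3951   +0.293  -0.070  +0.790  -0.463


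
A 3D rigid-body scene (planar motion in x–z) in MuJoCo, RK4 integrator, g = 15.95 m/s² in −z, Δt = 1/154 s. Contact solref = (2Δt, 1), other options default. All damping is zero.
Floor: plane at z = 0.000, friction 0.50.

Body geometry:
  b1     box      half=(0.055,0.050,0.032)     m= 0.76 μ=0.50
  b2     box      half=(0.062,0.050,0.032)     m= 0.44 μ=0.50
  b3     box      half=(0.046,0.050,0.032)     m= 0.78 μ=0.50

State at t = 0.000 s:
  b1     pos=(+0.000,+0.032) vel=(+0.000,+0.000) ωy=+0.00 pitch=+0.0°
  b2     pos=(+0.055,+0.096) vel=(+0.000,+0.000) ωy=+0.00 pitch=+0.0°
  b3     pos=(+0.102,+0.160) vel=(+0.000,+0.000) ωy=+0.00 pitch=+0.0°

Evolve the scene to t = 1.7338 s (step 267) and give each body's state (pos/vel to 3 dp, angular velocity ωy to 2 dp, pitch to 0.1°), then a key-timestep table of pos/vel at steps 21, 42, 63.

State at t = 1.7338 s:
  b1     pos=(+0.000,+0.032) vel=(+0.000,+0.000) ωy=+0.00 pitch=+0.0°
  b2     pos=(+0.178,+0.061) vel=(+0.000,+0.000) ωy=+0.00 pitch=+147.1°
  b3     pos=(+0.288,+0.032) vel=(+0.000,+0.000) ωy=+0.00 pitch=+180.0°

Key-timestep trajectory:
   step    t(s)  b1.x    b1.z    b1.vx   b1.vz   b2.x    b2.z    b2.vx   b2.vz   b3.x    b3.z    b3.vx   b3.vz 
     21  0.1364   +0.000  +0.032  +0.000  +0.000   +0.073  +0.091  +0.275  -0.204   +0.148  +0.117  +0.593  -0.937
     42  0.2727   +0.000  +0.032  +0.000  +0.000   +0.128  +0.068  +0.303  +0.097   +0.225  +0.055  +0.322  +0.100
     63  0.4091   +0.000  +0.032  +0.000  +0.000   +0.165  +0.066  +0.363  -0.112   +0.274  +0.042  +0.504  -0.432


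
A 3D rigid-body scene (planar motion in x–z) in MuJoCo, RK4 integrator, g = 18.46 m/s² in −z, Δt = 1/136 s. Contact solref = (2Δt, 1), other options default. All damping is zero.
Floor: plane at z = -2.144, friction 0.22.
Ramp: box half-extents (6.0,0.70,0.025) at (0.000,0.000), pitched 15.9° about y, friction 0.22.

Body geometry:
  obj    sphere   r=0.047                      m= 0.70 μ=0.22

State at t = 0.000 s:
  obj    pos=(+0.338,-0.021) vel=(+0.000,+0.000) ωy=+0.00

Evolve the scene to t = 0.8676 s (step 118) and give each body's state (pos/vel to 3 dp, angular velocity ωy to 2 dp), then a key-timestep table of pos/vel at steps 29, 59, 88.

State at t = 0.8676 s:
  obj    pos=(+1.646,-0.394) vel=(+3.014,-0.859) ωy=+66.67

Key-timestep trajectory:
   step    t(s)  obj.x    obj.z    obj.vx   obj.vz 
     29  0.2132   +0.417  -0.044  +0.741  -0.211
     59  0.4338   +0.665  -0.115  +1.507  -0.429
     88  0.6471   +1.065  -0.229  +2.248  -0.640


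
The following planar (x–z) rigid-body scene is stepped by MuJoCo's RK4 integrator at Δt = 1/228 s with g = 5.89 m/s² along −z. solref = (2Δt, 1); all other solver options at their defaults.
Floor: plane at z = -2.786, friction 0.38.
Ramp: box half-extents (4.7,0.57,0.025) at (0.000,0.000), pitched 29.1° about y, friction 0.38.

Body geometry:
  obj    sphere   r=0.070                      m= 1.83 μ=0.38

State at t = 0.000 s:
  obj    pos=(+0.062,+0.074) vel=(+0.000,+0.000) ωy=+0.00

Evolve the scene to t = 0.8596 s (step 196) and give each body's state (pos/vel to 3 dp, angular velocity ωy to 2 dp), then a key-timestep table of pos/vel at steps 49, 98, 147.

State at t = 0.8596 s:
  obj    pos=(+0.723,-0.294) vel=(+1.537,-0.855) ωy=+25.12

Key-timestep trajectory:
   step    t(s)  obj.x    obj.z    obj.vx   obj.vz 
     49  0.2149   +0.103  +0.051  +0.384  -0.214
     98  0.4298   +0.227  -0.018  +0.769  -0.428
    147  0.6447   +0.434  -0.133  +1.153  -0.642


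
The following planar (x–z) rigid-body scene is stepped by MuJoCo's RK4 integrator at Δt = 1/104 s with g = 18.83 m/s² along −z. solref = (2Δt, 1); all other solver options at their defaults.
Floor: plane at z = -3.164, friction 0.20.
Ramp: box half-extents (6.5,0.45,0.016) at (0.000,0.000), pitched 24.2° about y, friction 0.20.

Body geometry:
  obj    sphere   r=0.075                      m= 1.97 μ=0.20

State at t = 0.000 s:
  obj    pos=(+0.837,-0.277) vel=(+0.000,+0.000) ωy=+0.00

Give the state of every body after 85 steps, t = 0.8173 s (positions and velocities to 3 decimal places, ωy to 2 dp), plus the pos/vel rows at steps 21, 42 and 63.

State at t = 0.8173 s:
  obj    pos=(+2.517,-1.032) vel=(+4.111,-1.847) ωy=+60.05

Key-timestep trajectory:
   step    t(s)  obj.x    obj.z    obj.vx   obj.vz 
     21  0.2019   +0.940  -0.323  +1.016  -0.457
     42  0.4038   +1.248  -0.461  +2.032  -0.913
     63  0.6058   +1.760  -0.691  +3.047  -1.369


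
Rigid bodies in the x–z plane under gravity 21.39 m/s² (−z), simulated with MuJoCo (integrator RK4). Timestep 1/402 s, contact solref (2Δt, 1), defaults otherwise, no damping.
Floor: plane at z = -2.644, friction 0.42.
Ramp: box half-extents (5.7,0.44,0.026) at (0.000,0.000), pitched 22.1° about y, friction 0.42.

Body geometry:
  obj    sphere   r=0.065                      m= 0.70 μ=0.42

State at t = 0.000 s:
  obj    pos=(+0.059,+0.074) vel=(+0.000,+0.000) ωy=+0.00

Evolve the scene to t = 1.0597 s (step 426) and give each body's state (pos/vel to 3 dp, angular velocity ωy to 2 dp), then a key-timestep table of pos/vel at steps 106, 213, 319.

State at t = 1.0597 s:
  obj    pos=(+3.050,-1.140) vel=(+5.644,-2.292) ωy=+93.71

Key-timestep trajectory:
   step    t(s)  obj.x    obj.z    obj.vx   obj.vz 
    106  0.2637   +0.244  -0.001  +1.404  -0.570
    213  0.5299   +0.807  -0.229  +2.822  -1.146
    319  0.7935   +1.736  -0.607  +4.226  -1.716


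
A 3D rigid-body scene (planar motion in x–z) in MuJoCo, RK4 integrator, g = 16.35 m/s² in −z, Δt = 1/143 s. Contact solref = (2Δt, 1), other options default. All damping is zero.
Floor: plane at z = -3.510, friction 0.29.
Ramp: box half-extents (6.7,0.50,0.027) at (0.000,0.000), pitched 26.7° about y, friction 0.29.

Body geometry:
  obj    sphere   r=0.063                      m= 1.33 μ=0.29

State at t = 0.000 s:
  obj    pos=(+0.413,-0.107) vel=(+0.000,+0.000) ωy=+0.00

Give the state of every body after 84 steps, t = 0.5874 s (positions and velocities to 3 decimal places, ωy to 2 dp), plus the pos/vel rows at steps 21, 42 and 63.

State at t = 0.5874 s:
  obj    pos=(+1.222,-0.514) vel=(+2.754,-1.385) ωy=+48.91

Key-timestep trajectory:
   step    t(s)  obj.x    obj.z    obj.vx   obj.vz 
     21  0.1469   +0.464  -0.132  +0.689  -0.346
     42  0.2937   +0.615  -0.209  +1.377  -0.693
     63  0.4406   +0.868  -0.336  +2.066  -1.039


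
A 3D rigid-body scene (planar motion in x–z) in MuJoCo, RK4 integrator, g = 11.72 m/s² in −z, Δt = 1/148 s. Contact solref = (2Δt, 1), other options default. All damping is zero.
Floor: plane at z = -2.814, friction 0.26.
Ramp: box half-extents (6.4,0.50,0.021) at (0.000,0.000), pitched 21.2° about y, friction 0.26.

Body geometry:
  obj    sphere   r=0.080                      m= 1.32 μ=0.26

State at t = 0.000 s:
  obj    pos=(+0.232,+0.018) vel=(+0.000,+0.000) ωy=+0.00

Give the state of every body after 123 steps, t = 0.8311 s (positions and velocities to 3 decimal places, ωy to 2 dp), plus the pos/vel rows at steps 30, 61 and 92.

State at t = 0.8311 s:
  obj    pos=(+1.207,-0.360) vel=(+2.346,-0.910) ωy=+31.44

Key-timestep trajectory:
   step    t(s)  obj.x    obj.z    obj.vx   obj.vz 
     30  0.2027   +0.290  -0.004  +0.572  -0.222
     61  0.4122   +0.472  -0.075  +1.163  -0.451
     92  0.6216   +0.778  -0.193  +1.755  -0.681


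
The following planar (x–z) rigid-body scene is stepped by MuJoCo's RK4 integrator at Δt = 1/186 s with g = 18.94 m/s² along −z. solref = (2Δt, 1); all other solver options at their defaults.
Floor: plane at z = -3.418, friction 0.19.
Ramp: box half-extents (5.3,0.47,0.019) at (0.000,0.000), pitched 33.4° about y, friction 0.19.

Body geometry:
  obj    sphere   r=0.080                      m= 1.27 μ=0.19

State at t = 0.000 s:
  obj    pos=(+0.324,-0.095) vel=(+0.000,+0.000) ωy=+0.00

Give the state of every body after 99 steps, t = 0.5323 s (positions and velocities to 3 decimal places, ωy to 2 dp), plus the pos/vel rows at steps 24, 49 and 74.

State at t = 0.5323 s:
  obj    pos=(+1.205,-0.676) vel=(+3.310,-2.183) ωy=+49.52

Key-timestep trajectory:
   step    t(s)  obj.x    obj.z    obj.vx   obj.vz 
     24  0.1290   +0.376  -0.129  +0.803  -0.529
     49  0.2634   +0.540  -0.237  +1.639  -1.080
     74  0.3978   +0.816  -0.420  +2.474  -1.632


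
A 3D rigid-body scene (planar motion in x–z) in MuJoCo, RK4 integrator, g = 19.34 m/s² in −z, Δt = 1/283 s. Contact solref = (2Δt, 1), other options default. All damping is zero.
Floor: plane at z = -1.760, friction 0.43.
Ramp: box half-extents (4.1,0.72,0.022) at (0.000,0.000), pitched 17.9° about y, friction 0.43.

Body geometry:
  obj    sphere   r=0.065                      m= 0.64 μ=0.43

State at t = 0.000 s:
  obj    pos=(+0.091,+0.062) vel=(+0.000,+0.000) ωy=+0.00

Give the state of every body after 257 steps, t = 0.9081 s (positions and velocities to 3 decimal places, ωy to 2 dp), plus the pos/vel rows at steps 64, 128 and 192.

State at t = 0.9081 s:
  obj    pos=(+1.757,-0.476) vel=(+3.669,-1.185) ωy=+59.31

Key-timestep trajectory:
   step    t(s)  obj.x    obj.z    obj.vx   obj.vz 
     64  0.2261   +0.194  +0.029  +0.914  -0.295
    128  0.4523   +0.504  -0.071  +1.828  -0.590
    192  0.6784   +1.021  -0.238  +2.741  -0.885


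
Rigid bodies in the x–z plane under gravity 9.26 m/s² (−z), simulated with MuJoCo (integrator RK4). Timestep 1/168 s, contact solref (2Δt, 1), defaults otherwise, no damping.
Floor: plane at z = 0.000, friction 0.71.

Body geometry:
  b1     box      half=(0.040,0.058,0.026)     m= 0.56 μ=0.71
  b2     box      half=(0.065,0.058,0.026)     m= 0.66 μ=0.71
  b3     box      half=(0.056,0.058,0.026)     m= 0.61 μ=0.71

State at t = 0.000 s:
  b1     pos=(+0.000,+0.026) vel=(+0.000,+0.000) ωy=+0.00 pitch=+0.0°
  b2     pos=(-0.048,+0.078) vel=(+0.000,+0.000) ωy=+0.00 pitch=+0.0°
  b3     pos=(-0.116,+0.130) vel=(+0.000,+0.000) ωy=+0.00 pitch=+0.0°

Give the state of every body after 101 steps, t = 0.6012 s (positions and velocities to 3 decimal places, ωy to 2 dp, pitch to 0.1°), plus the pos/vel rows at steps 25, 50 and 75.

State at t = 0.6012 s:
  b1     pos=(+0.000,+0.026) vel=(+0.001,+0.000) ωy=+0.00 pitch=+0.0°
  b2     pos=(-0.063,+0.065) vel=(+0.000,+0.000) ωy=+0.01 pitch=-45.8°
  b3     pos=(-0.154,+0.056) vel=(+0.000,+0.000) ωy=+0.00 pitch=-39.2°

Key-timestep trajectory:
   step    t(s)  b1.x    b1.z    b1.vx   b1.vz   b2.x    b2.z    b2.vx   b2.vz   b3.x    b3.z    b3.vx   b3.vz 
     25  0.1488   +0.000  +0.026  +0.000  +0.000   -0.062  +0.068  -0.166  -0.195   -0.149  +0.073  -0.322  -0.927
     50  0.2976   +0.000  +0.026  +0.002  +0.000   -0.063  +0.065  -0.015  +0.005   -0.153  +0.056  -0.006  +0.002
     75  0.4464   +0.000  +0.026  +0.001  +0.000   -0.063  +0.065  +0.000  +0.000   -0.154  +0.056  +0.000  +0.000


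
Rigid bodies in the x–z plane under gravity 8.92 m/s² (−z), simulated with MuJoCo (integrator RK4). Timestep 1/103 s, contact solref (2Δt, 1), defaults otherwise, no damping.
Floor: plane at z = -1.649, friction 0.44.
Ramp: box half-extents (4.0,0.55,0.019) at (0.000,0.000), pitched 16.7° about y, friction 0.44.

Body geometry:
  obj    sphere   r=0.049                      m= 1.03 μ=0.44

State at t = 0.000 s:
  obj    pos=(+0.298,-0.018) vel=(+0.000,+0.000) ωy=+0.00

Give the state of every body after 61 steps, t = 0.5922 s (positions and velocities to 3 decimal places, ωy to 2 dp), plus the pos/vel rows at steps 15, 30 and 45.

State at t = 0.5922 s:
  obj    pos=(+0.605,-0.111) vel=(+1.038,-0.312) ωy=+22.12

Key-timestep trajectory:
   step    t(s)  obj.x    obj.z    obj.vx   obj.vz 
     15  0.1456   +0.317  -0.024  +0.256  -0.076
     30  0.2913   +0.372  -0.041  +0.511  -0.153
     45  0.4369   +0.465  -0.069  +0.766  -0.230


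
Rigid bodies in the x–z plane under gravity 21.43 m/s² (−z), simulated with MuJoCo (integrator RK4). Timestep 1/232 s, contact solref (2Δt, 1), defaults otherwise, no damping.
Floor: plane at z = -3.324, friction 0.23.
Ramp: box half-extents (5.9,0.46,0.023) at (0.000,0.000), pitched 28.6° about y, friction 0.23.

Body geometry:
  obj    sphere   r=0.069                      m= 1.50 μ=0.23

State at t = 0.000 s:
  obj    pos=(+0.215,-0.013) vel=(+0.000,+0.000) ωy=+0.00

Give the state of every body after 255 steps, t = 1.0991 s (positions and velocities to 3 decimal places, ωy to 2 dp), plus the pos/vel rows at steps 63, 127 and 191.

State at t = 1.0991 s:
  obj    pos=(+4.102,-2.132) vel=(+7.071,-3.855) ωy=+116.70

Key-timestep trajectory:
   step    t(s)  obj.x    obj.z    obj.vx   obj.vz 
     63  0.2716   +0.453  -0.142  +1.747  -0.953
    127  0.5474   +1.179  -0.538  +3.522  -1.920
    191  0.8233   +2.396  -1.201  +5.297  -2.888


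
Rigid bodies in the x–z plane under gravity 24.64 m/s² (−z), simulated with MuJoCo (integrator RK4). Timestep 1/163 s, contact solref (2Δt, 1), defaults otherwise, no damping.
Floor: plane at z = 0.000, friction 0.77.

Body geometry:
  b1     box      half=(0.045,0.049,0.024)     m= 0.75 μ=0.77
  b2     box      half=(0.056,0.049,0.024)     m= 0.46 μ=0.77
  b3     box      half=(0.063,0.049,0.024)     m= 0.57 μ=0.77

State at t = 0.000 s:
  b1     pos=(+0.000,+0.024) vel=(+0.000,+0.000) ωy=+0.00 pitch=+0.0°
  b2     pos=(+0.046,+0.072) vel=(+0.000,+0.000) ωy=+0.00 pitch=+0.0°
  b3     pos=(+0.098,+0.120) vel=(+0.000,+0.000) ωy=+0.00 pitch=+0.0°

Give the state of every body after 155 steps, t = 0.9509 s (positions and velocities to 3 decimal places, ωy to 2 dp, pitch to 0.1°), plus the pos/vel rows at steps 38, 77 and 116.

State at t = 0.9509 s:
  b1     pos=(-0.001,+0.024) vel=(-0.001,+0.000) ωy=+0.00 pitch=+0.0°
  b2     pos=(+0.065,+0.060) vel=(-0.001,-0.001) ωy=-0.05 pitch=+55.1°
  b3     pos=(+0.138,+0.061) vel=(+0.000,-0.001) ωy=-0.02 pitch=+43.3°

Key-timestep trajectory:
   step    t(s)  b1.x    b1.z    b1.vx   b1.vz   b2.x    b2.z    b2.vx   b2.vz   b3.x    b3.z    b3.vx   b3.vz 
     38  0.2331   +0.000  +0.024  -0.005  -0.001   +0.065  +0.060  -0.039  +0.007   +0.137  +0.061  -0.037  -0.016
     77  0.4724   -0.001  +0.024  -0.001  +0.000   +0.065  +0.060  -0.001  -0.001   +0.138  +0.061  +0.000  -0.001
    116  0.7117   -0.001  +0.024  -0.001  +0.000   +0.065  +0.060  -0.001  -0.001   +0.138  +0.061  +0.000  -0.001


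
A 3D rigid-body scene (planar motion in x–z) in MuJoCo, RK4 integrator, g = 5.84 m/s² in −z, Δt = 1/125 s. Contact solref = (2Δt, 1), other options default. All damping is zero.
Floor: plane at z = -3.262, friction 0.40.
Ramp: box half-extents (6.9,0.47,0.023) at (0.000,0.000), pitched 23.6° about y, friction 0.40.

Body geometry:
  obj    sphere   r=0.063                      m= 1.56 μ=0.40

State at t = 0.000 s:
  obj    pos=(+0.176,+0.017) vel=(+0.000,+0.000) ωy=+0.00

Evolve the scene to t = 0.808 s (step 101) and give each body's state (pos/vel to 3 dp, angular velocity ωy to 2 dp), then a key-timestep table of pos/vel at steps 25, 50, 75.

State at t = 0.808 s:
  obj    pos=(+0.676,-0.201) vel=(+1.237,-0.540) ωy=+21.41

Key-timestep trajectory:
   step    t(s)  obj.x    obj.z    obj.vx   obj.vz 
     25  0.2000   +0.207  +0.004  +0.306  -0.134
     50  0.4000   +0.298  -0.037  +0.612  -0.267
     75  0.6000   +0.452  -0.103  +0.918  -0.401


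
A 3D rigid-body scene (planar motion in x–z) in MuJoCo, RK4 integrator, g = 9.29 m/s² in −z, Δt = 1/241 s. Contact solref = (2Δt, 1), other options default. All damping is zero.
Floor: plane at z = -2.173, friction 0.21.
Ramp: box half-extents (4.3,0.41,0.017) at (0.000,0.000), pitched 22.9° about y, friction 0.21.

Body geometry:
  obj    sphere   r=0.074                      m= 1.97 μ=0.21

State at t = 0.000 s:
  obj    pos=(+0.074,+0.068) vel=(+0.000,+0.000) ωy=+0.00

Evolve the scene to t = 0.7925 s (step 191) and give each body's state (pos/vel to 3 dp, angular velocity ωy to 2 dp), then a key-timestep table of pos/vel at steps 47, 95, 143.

State at t = 0.7925 s:
  obj    pos=(+0.821,-0.248) vel=(+1.885,-0.796) ωy=+27.65

Key-timestep trajectory:
   step    t(s)  obj.x    obj.z    obj.vx   obj.vz 
     47  0.1950   +0.119  +0.048  +0.464  -0.196
     95  0.3942   +0.259  -0.011  +0.938  -0.396
    143  0.5934   +0.493  -0.109  +1.411  -0.596


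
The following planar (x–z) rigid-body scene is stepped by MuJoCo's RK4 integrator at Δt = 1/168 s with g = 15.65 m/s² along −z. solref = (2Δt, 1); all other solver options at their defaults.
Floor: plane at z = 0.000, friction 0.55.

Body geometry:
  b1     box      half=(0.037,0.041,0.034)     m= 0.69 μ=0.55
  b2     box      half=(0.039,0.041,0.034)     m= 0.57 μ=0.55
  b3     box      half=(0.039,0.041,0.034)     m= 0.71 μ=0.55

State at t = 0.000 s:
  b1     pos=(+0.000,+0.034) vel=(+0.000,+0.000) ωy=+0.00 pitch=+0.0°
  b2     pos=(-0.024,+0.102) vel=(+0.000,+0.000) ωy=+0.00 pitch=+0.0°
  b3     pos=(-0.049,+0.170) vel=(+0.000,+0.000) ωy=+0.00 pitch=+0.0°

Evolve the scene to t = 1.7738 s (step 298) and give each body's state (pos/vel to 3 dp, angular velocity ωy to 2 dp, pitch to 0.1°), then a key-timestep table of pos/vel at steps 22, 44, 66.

State at t = 1.7738 s:
  b1     pos=(+0.000,+0.034) vel=(+0.000,+0.000) ωy=+0.00 pitch=+0.0°
  b2     pos=(-0.080,+0.039) vel=(+0.000,+0.000) ωy=+0.00 pitch=-90.0°
  b3     pos=(-0.171,+0.039) vel=(+0.000,+0.000) ωy=+0.00 pitch=-90.0°

Key-timestep trajectory:
   step    t(s)  b1.x    b1.z    b1.vx   b1.vz   b2.x    b2.z    b2.vx   b2.vz   b3.x    b3.z    b3.vx   b3.vz 
     22  0.1310   +0.000  +0.034  +0.000  +0.000   -0.026  +0.102  -0.027  +0.009   -0.054  +0.169  -0.080  -0.013
     44  0.2619   +0.000  +0.034  +0.001  +0.000   -0.035  +0.104  -0.145  +0.009   -0.080  +0.161  -0.374  -0.162
     66  0.3929   +0.000  +0.034  +0.000  +0.000   -0.073  +0.075  -0.380  -0.878   -0.154  +0.063  -0.634  -1.651


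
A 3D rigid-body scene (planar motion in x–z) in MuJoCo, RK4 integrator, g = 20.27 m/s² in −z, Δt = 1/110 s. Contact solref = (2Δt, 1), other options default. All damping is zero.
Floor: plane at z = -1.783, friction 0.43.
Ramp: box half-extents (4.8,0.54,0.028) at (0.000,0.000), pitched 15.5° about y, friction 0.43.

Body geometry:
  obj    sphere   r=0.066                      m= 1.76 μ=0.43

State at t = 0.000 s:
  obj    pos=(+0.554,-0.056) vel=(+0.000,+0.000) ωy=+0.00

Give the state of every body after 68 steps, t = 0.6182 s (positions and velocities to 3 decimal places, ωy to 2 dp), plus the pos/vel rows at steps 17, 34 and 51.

State at t = 0.6182 s:
  obj    pos=(+1.266,-0.254) vel=(+2.304,-0.639) ωy=+36.23

Key-timestep trajectory:
   step    t(s)  obj.x    obj.z    obj.vx   obj.vz 
     17  0.1545   +0.599  -0.069  +0.576  -0.160
     34  0.3091   +0.732  -0.106  +1.152  -0.320
     51  0.4636   +0.955  -0.167  +1.728  -0.479


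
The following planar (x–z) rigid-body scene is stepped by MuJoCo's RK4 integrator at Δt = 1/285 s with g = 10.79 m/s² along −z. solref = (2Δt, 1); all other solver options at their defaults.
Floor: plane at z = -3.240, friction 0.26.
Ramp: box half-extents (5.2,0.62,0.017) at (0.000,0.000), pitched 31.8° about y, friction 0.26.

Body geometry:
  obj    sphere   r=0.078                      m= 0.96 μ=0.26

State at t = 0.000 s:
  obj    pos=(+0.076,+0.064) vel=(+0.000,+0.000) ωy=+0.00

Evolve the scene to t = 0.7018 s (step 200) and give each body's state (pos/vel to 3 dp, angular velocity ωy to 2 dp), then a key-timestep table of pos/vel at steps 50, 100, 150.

State at t = 0.7018 s:
  obj    pos=(+0.926,-0.463) vel=(+2.422,-1.502) ωy=+36.53

Key-timestep trajectory:
   step    t(s)  obj.x    obj.z    obj.vx   obj.vz 
     50  0.1754   +0.129  +0.032  +0.606  -0.376
    100  0.3509   +0.289  -0.067  +1.211  -0.751
    150  0.5263   +0.554  -0.232  +1.817  -1.127


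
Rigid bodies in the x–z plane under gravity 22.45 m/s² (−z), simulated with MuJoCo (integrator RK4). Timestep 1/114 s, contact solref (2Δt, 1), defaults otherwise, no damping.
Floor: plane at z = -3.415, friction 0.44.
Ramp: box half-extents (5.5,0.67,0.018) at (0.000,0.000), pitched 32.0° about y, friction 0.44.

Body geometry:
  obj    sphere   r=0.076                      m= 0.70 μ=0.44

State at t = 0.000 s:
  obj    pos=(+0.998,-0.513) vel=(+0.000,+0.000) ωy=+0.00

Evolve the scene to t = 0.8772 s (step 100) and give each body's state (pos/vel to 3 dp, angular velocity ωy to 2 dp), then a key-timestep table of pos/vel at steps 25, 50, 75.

State at t = 0.8772 s:
  obj    pos=(+3.771,-2.245) vel=(+6.320,-3.949) ωy=+98.06

Key-timestep trajectory:
   step    t(s)  obj.x    obj.z    obj.vx   obj.vz 
     25  0.2193   +1.171  -0.621  +1.581  -0.988
     50  0.4386   +1.691  -0.946  +3.161  -1.975
     75  0.6579   +2.558  -1.487  +4.741  -2.962


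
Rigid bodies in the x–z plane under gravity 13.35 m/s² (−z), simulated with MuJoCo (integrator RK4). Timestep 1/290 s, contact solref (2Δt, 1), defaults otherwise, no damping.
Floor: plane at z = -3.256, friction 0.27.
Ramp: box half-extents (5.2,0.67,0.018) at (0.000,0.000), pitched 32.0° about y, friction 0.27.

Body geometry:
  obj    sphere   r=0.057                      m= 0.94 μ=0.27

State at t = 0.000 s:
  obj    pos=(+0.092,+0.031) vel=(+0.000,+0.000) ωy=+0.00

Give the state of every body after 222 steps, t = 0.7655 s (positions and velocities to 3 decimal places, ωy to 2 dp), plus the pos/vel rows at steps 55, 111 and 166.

State at t = 0.7655 s:
  obj    pos=(+1.348,-0.754) vel=(+3.281,-2.050) ωy=+67.85

Key-timestep trajectory:
   step    t(s)  obj.x    obj.z    obj.vx   obj.vz 
     55  0.1897   +0.169  -0.017  +0.813  -0.508
    111  0.3828   +0.406  -0.165  +1.640  -1.025
    166  0.5724   +0.794  -0.408  +2.453  -1.533


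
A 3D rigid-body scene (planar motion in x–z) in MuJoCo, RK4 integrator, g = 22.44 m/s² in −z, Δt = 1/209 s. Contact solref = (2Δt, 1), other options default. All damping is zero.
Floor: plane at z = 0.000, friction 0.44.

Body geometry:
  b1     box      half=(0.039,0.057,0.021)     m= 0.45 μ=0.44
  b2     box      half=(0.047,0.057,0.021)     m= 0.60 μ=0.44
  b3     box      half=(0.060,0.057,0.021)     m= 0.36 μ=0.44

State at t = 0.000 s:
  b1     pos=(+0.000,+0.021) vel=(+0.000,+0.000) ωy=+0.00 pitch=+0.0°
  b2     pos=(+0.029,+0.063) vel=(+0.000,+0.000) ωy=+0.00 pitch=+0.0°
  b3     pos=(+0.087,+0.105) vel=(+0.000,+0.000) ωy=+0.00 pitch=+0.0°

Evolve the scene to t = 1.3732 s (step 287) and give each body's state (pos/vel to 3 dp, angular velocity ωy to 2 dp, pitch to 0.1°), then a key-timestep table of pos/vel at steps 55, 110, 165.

State at t = 1.3732 s:
  b1     pos=(+0.000,+0.021) vel=(+0.000,+0.000) ωy=+0.00 pitch=+0.0°
  b2     pos=(+0.081,+0.047) vel=(+0.000,+0.000) ωy=+0.00 pitch=+90.0°
  b3     pos=(+0.170,+0.060) vel=(+0.000,+0.000) ωy=+0.00 pitch=+90.0°

Key-timestep trajectory:
   step    t(s)  b1.x    b1.z    b1.vx   b1.vz   b2.x    b2.z    b2.vx   b2.vz   b3.x    b3.z    b3.vx   b3.vz 
     55  0.2632   +0.000  +0.021  +0.000  +0.000   +0.077  +0.049  +0.205  -0.061   +0.138  +0.062  +0.150  +0.021
    110  0.5263   +0.000  +0.021  +0.000  +0.000   +0.081  +0.047  +0.000  +0.000   +0.183  +0.063  +0.014  +0.002
    165  0.7895   +0.000  +0.021  +0.000  +0.000   +0.081  +0.047  +0.000  +0.000   +0.174  +0.061  -0.033  -0.006


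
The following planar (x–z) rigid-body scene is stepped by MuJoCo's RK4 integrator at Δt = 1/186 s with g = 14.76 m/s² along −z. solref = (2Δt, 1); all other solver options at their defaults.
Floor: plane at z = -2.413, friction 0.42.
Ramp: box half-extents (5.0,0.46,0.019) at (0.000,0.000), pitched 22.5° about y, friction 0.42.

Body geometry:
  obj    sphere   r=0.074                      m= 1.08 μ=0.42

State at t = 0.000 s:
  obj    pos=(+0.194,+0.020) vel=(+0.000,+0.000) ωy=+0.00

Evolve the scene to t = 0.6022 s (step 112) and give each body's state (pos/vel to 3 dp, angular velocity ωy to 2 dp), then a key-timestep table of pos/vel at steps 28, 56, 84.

State at t = 0.6022 s:
  obj    pos=(+0.870,-0.260) vel=(+2.245,-0.930) ωy=+32.82

Key-timestep trajectory:
   step    t(s)  obj.x    obj.z    obj.vx   obj.vz 
     28  0.1505   +0.236  +0.003  +0.561  -0.233
     56  0.3011   +0.363  -0.050  +1.122  -0.465
     84  0.4516   +0.574  -0.137  +1.683  -0.697


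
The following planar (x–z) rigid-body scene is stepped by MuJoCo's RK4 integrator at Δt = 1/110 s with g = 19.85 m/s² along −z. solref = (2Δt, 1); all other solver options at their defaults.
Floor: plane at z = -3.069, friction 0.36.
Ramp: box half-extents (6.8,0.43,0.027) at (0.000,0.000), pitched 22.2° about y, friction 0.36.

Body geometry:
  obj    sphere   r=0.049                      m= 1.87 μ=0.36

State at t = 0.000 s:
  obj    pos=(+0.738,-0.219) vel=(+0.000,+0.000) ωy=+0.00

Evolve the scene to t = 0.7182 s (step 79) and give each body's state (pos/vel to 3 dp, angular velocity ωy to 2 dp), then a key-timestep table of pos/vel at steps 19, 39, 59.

State at t = 0.7182 s:
  obj    pos=(+2.017,-0.741) vel=(+3.561,-1.453) ωy=+78.49

Key-timestep trajectory:
   step    t(s)  obj.x    obj.z    obj.vx   obj.vz 
     19  0.1727   +0.812  -0.249  +0.857  -0.349
     39  0.3545   +1.050  -0.346  +1.758  -0.718
     59  0.5364   +1.451  -0.510  +2.660  -1.085


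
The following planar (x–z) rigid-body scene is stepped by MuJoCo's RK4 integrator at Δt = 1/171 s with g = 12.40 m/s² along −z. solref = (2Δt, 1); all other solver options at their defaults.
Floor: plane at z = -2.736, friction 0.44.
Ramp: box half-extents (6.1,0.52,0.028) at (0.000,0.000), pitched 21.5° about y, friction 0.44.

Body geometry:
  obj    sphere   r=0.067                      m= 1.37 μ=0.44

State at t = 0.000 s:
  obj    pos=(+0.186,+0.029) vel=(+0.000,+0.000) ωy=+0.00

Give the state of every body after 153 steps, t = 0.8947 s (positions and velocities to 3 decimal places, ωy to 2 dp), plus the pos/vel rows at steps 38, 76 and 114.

State at t = 0.8947 s:
  obj    pos=(+1.395,-0.447) vel=(+2.702,-1.064) ωy=+43.34

Key-timestep trajectory:
   step    t(s)  obj.x    obj.z    obj.vx   obj.vz 
     38  0.2222   +0.261  -0.001  +0.671  -0.264
     76  0.4444   +0.484  -0.089  +1.342  -0.529
    114  0.6667   +0.857  -0.236  +2.014  -0.793


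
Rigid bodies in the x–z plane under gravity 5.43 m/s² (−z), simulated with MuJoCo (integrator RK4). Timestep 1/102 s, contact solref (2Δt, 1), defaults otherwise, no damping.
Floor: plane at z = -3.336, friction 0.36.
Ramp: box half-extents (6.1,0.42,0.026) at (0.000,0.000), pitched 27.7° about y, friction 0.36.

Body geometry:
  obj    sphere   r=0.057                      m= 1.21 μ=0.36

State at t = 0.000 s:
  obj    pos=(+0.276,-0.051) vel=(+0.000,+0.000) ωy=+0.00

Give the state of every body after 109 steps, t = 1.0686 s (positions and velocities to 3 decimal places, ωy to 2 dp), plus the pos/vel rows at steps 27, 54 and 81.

State at t = 1.0686 s:
  obj    pos=(+1.188,-0.530) vel=(+1.706,-0.896) ωy=+33.79

Key-timestep trajectory:
   step    t(s)  obj.x    obj.z    obj.vx   obj.vz 
     27  0.2647   +0.332  -0.081  +0.423  -0.222
     54  0.5294   +0.500  -0.169  +0.845  -0.444
     81  0.7941   +0.779  -0.315  +1.268  -0.666


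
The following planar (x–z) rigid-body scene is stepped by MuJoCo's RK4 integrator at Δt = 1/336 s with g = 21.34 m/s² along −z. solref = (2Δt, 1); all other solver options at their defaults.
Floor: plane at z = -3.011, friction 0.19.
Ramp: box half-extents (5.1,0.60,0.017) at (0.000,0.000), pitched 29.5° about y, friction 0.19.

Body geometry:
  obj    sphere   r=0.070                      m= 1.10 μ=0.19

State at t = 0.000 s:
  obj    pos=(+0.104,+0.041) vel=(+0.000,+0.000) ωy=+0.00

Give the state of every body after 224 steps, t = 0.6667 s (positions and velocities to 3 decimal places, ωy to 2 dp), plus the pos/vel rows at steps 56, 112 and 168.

State at t = 0.6667 s:
  obj    pos=(+1.556,-0.780) vel=(+4.356,-2.464) ωy=+71.47

Key-timestep trajectory:
   step    t(s)  obj.x    obj.z    obj.vx   obj.vz 
     56  0.1667   +0.195  -0.010  +1.089  -0.616
    112  0.3333   +0.467  -0.164  +2.178  -1.232
    168  0.5000   +0.921  -0.421  +3.267  -1.848


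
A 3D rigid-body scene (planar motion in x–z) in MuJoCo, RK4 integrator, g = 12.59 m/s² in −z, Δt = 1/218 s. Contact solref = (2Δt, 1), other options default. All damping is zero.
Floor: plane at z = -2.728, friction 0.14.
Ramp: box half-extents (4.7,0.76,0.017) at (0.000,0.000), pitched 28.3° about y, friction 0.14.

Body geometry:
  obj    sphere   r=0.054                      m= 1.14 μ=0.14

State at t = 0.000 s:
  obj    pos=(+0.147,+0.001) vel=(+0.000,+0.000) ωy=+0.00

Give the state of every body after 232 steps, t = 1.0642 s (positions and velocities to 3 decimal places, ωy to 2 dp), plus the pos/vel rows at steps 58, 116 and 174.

State at t = 1.0642 s:
  obj    pos=(+2.351,-1.185) vel=(+4.138,-2.236) ωy=+76.32

Key-timestep trajectory:
   step    t(s)  obj.x    obj.z    obj.vx   obj.vz 
     58  0.2661   +0.285  -0.073  +1.040  -0.547
    116  0.5321   +0.698  -0.295  +2.072  -1.110
    174  0.7982   +1.387  -0.666  +3.100  -1.685


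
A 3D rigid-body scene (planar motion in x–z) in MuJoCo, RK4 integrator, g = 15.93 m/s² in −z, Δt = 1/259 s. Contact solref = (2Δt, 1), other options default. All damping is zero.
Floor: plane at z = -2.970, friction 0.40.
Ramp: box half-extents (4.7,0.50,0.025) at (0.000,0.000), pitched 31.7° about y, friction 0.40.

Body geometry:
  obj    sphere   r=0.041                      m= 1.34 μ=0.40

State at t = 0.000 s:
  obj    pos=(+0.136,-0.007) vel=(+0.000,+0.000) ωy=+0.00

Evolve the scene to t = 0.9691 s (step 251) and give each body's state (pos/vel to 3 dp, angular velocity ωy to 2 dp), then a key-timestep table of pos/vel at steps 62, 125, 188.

State at t = 0.9691 s:
  obj    pos=(+2.525,-1.482) vel=(+4.930,-3.045) ωy=+141.31

Key-timestep trajectory:
   step    t(s)  obj.x    obj.z    obj.vx   obj.vz 
     62  0.2394   +0.282  -0.097  +1.218  -0.752
    125  0.4826   +0.729  -0.373  +2.455  -1.516
    188  0.7259   +1.476  -0.834  +3.692  -2.281


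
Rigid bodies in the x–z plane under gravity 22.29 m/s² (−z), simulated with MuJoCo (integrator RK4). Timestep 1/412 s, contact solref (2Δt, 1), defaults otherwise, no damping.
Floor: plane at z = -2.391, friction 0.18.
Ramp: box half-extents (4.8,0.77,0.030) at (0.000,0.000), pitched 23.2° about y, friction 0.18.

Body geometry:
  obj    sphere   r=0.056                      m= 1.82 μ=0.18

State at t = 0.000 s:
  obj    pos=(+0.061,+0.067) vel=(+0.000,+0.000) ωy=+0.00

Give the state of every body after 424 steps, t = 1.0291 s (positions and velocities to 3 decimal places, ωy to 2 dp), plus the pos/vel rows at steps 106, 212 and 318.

State at t = 1.0291 s:
  obj    pos=(+3.114,-1.241) vel=(+5.933,-2.543) ωy=+115.25

Key-timestep trajectory:
   step    t(s)  obj.x    obj.z    obj.vx   obj.vz 
    106  0.2573   +0.252  -0.014  +1.483  -0.636
    212  0.5146   +0.824  -0.260  +2.967  -1.271
    318  0.7718   +1.779  -0.669  +4.450  -1.907


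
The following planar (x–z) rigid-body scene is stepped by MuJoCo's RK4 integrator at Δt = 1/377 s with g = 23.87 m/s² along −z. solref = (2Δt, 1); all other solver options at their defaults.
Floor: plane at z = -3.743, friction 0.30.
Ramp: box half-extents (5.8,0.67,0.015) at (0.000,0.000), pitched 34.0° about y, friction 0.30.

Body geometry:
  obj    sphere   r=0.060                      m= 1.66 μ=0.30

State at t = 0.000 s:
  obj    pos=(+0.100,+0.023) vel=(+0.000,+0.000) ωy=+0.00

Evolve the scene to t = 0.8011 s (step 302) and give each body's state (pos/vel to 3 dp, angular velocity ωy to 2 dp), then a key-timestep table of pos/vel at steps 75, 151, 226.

State at t = 0.8011 s:
  obj    pos=(+2.636,-1.688) vel=(+6.332,-4.271) ωy=+127.27

Key-timestep trajectory:
   step    t(s)  obj.x    obj.z    obj.vx   obj.vz 
     75  0.1989   +0.256  -0.083  +1.573  -1.061
    151  0.4005   +0.734  -0.405  +3.166  -2.136
    226  0.5995   +1.520  -0.935  +4.739  -3.196


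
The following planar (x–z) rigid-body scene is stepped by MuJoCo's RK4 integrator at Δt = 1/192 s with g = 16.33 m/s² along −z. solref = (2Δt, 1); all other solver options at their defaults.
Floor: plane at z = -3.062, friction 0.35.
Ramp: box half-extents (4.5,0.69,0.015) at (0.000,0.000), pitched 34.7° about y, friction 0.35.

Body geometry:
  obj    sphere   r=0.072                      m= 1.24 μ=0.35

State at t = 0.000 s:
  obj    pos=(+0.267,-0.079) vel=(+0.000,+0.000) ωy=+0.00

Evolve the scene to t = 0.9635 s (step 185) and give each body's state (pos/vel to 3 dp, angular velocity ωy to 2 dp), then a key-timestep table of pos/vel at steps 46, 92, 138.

State at t = 0.9635 s:
  obj    pos=(+2.802,-1.834) vel=(+5.260,-3.642) ωy=+88.84

Key-timestep trajectory:
   step    t(s)  obj.x    obj.z    obj.vx   obj.vz 
     46  0.2396   +0.424  -0.188  +1.308  -0.906
     92  0.4792   +0.894  -0.513  +2.616  -1.812
    138  0.7188   +1.677  -1.056  +3.924  -2.717
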